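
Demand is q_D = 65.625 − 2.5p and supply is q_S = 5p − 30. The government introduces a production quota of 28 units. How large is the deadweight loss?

9.92

In inverse form: demand p = 26.25 − 0.4q, supply p = 6 + 0.2q.
Competitive equilibrium: 26.25 − 0.4q = 6 + 0.2q → q* = 33.75, p* = 12.75.
At q = 28: demand price = 26.25 − 0.4·28 = 15.05; supply price = 6 + 0.2·28 = 11.6.
Δq = 33.75 − 28 = 5.75; wedge = 15.05 − 11.6 = 3.45.
The triangle = ½ × 5.75 × 3.45 = 9.92.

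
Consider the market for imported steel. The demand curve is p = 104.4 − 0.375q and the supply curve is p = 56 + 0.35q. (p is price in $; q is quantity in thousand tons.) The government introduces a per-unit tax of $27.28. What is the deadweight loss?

Competitive equilibrium: 104.4 − 0.375q = 56 + 0.35q → q* = 66.7586, p* = 79.3655.
With the tax, the buyer price exceeds the seller price by 27.28: (104.4 − 0.375q) − (56 + 0.35q) = 27.28 → q' = 29.131.
Δq = 66.7586 − 29.131 = 37.6276; the wedge equals the tax, 27.28.
Welfare loss = ½ × 37.6276 × 27.28 = $513.24 thousand.

$513.24 thousand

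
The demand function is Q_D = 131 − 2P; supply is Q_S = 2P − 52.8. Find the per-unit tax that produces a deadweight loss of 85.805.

13.1

In inverse form: demand P = 65.5 − 0.5Q, supply P = 26.4 + 0.5Q.
Competitive equilibrium: 65.5 − 0.5Q = 26.4 + 0.5Q → Q* = 39.1, P* = 45.95.
A tax t gives ΔQ = t/1 and wedge t, so DWL = t²/2.
t²/2 = 85.805 → t² = 171.61 → t = 13.1.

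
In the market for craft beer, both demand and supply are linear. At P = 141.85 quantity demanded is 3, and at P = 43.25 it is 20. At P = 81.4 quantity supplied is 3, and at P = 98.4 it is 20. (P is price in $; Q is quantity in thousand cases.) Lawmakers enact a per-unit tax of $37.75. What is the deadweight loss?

$104.78 thousand

Demand slope = (43.25 − 141.85)/(20 − 3) = −5.8, so P = 159.25 − 5.8Q.
Supply slope = (98.4 − 81.4)/(20 − 3) = 1, so P = 78.4 + Q.
Competitive equilibrium: 159.25 − 5.8Q = 78.4 + Q → Q* = 11.8897, P* = 90.2897.
With the tax, the buyer price exceeds the seller price by 37.75: (159.25 − 5.8Q) − (78.4 + Q) = 37.75 → Q' = 6.3382.
ΔQ = 11.8897 − 6.3382 = 5.5515; the wedge equals the tax, 37.75.
The triangle = ½ × 5.5515 × 37.75 = $104.78 thousand.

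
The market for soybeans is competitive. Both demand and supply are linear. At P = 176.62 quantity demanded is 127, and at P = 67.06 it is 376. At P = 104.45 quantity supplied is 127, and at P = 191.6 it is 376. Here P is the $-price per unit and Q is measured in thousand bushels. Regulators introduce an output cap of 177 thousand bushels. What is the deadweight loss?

Demand slope = (67.06 − 176.62)/(376 − 127) = −0.44, so P = 232.5 − 0.44Q.
Supply slope = (191.6 − 104.45)/(376 − 127) = 0.35, so P = 60 + 0.35Q.
Competitive equilibrium: 232.5 − 0.44Q = 60 + 0.35Q → Q* = 218.3544, P* = 136.4241.
At Q = 177: demand price = 232.5 − 0.44·177 = 154.62; supply price = 60 + 0.35·177 = 121.95.
ΔQ = 218.3544 − 177 = 41.3544; wedge = 154.62 − 121.95 = 32.67.
Deadweight loss = ½ × 41.3544 × 32.67 = $675.52 thousand.

$675.52 thousand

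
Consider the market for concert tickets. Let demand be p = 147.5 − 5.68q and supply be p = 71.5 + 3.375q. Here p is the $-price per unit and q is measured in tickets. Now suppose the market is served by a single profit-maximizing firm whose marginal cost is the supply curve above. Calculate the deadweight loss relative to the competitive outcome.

$47.39

Competitive equilibrium: 147.5 − 5.68q = 71.5 + 3.375q → q* = 8.3932, p* = 99.8269.
Marginal revenue: MR = 147.5 − 11.36q. Set MR = MC: 147.5 − 11.36q = 71.5 + 3.375q → q_m = 5.1578.
Price p_m = 147.5 − 5.68·5.1578 = 118.2037; MC(q_m) = 71.5 + 3.375·5.1578 = 88.9076.
Competitive q* = 8.3932, so Δq = 3.2354; wedge = 118.2037 − 88.9076 = 29.2961.
Deadweight loss = ½ × 3.2354 × 29.2961 = $47.39.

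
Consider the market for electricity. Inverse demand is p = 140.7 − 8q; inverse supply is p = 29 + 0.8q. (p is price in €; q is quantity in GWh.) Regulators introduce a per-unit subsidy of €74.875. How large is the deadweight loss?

€318.54

Competitive equilibrium: 140.7 − 8q = 29 + 0.8q → q* = 12.6932, p* = 39.1545.
The subsidy lowers effective supply by 74.875: p = 0.8q − 45.875.
New quantity: 140.7 − 8q = 0.8q − 45.875 → q' = 21.2017.
Overproduction Δq = 21.2017 − 12.6932 = 8.5085; wedge = subsidy = 74.875.
Deadweight loss = ½ × 8.5085 × 74.875 = €318.54.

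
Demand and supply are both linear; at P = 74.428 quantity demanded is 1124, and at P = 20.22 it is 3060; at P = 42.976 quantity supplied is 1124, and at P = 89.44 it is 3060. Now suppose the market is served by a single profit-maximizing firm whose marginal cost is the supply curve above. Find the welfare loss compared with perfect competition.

Demand slope = (20.22 − 74.428)/(3060 − 1124) = −0.028, so P = 105.9 − 0.028Q.
Supply slope = (89.44 − 42.976)/(3060 − 1124) = 0.024, so P = 16 + 0.024Q.
Competitive equilibrium: 105.9 − 0.028Q = 16 + 0.024Q → Q* = 1728.8462, P* = 57.4923.
Marginal revenue: MR = 105.9 − 0.056Q. Set MR = MC: 105.9 − 0.056Q = 16 + 0.024Q → Q_m = 1123.75.
Price P_m = 105.9 − 0.028·1123.75 = 74.435; MC(Q_m) = 16 + 0.024·1123.75 = 42.97.
Competitive Q* = 1728.8462, so ΔQ = 605.0962; wedge = 74.435 − 42.97 = 31.465.
Welfare loss = ½ × 605.0962 × 31.465 = 9519.68.

9519.68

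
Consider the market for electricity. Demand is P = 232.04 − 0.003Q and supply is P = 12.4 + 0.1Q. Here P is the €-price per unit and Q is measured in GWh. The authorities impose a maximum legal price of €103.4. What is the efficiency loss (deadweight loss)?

€76957.90

Competitive equilibrium: 232.04 − 0.003Q = 12.4 + 0.1Q → Q* = 2132.4272, P* = 225.6427.
At the ceiling P = 103.4, quantity supplied = (103.4 − 12.4)/0.1 = 910.
Willingness to pay at Q' = 910: 232.04 − 0.003·910 = 229.31.
ΔQ = 2132.4272 − 910 = 1222.4272; wedge = 229.31 − 103.4 = 125.91.
DWL = ½ × 1222.4272 × 125.91 = €76957.90.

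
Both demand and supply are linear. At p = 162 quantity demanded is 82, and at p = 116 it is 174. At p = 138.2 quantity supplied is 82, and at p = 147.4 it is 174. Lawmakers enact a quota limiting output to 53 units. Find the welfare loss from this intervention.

1414.53

Demand slope = (116 − 162)/(174 − 82) = −0.5, so p = 203 − 0.5q.
Supply slope = (147.4 − 138.2)/(174 − 82) = 0.1, so p = 130 + 0.1q.
Competitive equilibrium: 203 − 0.5q = 130 + 0.1q → q* = 121.6667, p* = 142.1667.
At q = 53: demand price = 203 − 0.5·53 = 176.5; supply price = 130 + 0.1·53 = 135.3.
Δq = 121.6667 − 53 = 68.6667; wedge = 176.5 − 135.3 = 41.2.
Deadweight loss = ½ × 68.6667 × 41.2 = 1414.53.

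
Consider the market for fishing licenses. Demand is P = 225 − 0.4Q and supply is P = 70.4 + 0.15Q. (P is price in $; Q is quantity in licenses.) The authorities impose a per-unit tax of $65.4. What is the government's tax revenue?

$10606.69

Competitive equilibrium: 225 − 0.4Q = 70.4 + 0.15Q → Q* = 281.0909, P* = 112.5636.
With the tax, the buyer price exceeds the seller price by 65.4: (225 − 0.4Q) − (70.4 + 0.15Q) = 65.4 → Q' = 162.1818.
Tax revenue = 65.4 × 162.1818 = $10606.69.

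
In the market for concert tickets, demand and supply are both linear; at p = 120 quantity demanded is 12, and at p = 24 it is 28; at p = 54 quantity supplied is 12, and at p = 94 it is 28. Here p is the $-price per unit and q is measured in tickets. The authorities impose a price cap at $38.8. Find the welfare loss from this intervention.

Demand slope = (24 − 120)/(28 − 12) = −6, so p = 192 − 6q.
Supply slope = (94 − 54)/(28 − 12) = 2.5, so p = 24 + 2.5q.
Competitive equilibrium: 192 − 6q = 24 + 2.5q → q* = 19.7647, p* = 73.4118.
At the ceiling p = 38.8, quantity supplied = (38.8 − 24)/2.5 = 5.92.
Willingness to pay at q' = 5.92: 192 − 6·5.92 = 156.48.
Δq = 19.7647 − 5.92 = 13.8447; wedge = 156.48 − 38.8 = 117.68.
Welfare loss = ½ × 13.8447 × 117.68 = $814.62.

$814.62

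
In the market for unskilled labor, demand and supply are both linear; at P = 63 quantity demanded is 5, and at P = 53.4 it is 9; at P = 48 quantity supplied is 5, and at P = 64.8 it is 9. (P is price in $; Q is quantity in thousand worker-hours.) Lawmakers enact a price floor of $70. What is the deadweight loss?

$88.87 thousand

Demand slope = (53.4 − 63)/(9 − 5) = −2.4, so P = 75 − 2.4Q.
Supply slope = (64.8 − 48)/(9 − 5) = 4.2, so P = 27 + 4.2Q.
Competitive equilibrium: 75 − 2.4Q = 27 + 4.2Q → Q* = 7.2727, P* = 57.5455.
At the floor P = 70, quantity demanded = (75 − 70)/2.4 = 2.0833.
Sellers' marginal cost at Q' = 2.0833: 27 + 4.2·2.0833 = 35.7499.
ΔQ = 7.2727 − 2.0833 = 5.1894; wedge = 70 − 35.7499 = 34.2501.
The triangle = ½ × 5.1894 × 34.2501 = $88.87 thousand.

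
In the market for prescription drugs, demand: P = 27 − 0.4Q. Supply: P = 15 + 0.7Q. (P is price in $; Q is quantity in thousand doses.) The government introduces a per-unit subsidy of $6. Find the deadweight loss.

$16.36 thousand

Competitive equilibrium: 27 − 0.4Q = 15 + 0.7Q → Q* = 10.9091, P* = 22.6364.
The subsidy lowers effective supply by 6: P = 9 + 0.7Q.
New quantity: 27 − 0.4Q = 9 + 0.7Q → Q' = 16.3636.
Overproduction ΔQ = 16.3636 − 10.9091 = 5.4545; wedge = subsidy = 6.
The triangle = ½ × 5.4545 × 6 = $16.36 thousand.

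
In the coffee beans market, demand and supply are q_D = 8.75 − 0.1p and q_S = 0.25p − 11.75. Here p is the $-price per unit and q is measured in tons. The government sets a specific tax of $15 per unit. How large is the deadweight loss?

$8.04

In inverse form: demand p = 87.5 − 10q, supply p = 47 + 4q.
Competitive equilibrium: 87.5 − 10q = 47 + 4q → q* = 2.8929, p* = 58.5714.
With the tax, the buyer price exceeds the seller price by 15: (87.5 − 10q) − (47 + 4q) = 15 → q' = 1.8214.
Δq = 2.8929 − 1.8214 = 1.0715; the wedge equals the tax, 15.
The triangle = ½ × 1.0715 × 15 = $8.04.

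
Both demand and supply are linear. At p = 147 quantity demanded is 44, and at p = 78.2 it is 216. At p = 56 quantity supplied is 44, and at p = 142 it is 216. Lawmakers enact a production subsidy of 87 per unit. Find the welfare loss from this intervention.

4205

Demand slope = (78.2 − 147)/(216 − 44) = −0.4, so p = 164.6 − 0.4q.
Supply slope = (142 − 56)/(216 − 44) = 0.5, so p = 34 + 0.5q.
Competitive equilibrium: 164.6 − 0.4q = 34 + 0.5q → q* = 145.1111, p* = 106.5556.
The subsidy lowers effective supply by 87: p = 0.5q − 53.
New quantity: 164.6 − 0.4q = 0.5q − 53 → q' = 241.7778.
Overproduction Δq = 241.7778 − 145.1111 = 96.6667; wedge = subsidy = 87.
Deadweight loss = ½ × 96.6667 × 87 = 4205.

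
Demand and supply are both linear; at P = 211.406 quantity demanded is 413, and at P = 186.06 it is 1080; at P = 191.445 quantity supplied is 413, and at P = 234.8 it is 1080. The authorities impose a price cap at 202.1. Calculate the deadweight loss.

Demand slope = (186.06 − 211.406)/(1080 − 413) = −0.038, so P = 227.1 − 0.038Q.
Supply slope = (234.8 − 191.445)/(1080 − 413) = 0.065, so P = 164.6 + 0.065Q.
Competitive equilibrium: 227.1 − 0.038Q = 164.6 + 0.065Q → Q* = 606.7961, P* = 204.0417.
At the ceiling P = 202.1, quantity supplied = (202.1 − 164.6)/0.065 = 576.9231.
Willingness to pay at Q' = 576.9231: 227.1 − 0.038·576.9231 = 205.1769.
ΔQ = 606.7961 − 576.9231 = 29.873; wedge = 205.1769 − 202.1 = 3.0769.
The triangle = ½ × 29.873 × 3.0769 = 45.96.

45.96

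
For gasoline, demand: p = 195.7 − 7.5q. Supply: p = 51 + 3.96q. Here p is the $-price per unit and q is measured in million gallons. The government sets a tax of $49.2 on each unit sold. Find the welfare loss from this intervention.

Competitive equilibrium: 195.7 − 7.5q = 51 + 3.96q → q* = 12.6265, p* = 101.001.
With the tax, the buyer price exceeds the seller price by 49.2: (195.7 − 7.5q) − (51 + 3.96q) = 49.2 → q' = 8.3333.
Δq = 12.6265 − 8.3333 = 4.2932; the wedge equals the tax, 49.2.
DWL = ½ × 4.2932 × 49.2 = $105.61 million.

$105.61 million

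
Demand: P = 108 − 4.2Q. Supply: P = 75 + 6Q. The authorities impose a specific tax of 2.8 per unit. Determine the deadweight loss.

0.38

Competitive equilibrium: 108 − 4.2Q = 75 + 6Q → Q* = 3.2353, P* = 94.4118.
With the tax, the buyer price exceeds the seller price by 2.8: (108 − 4.2Q) − (75 + 6Q) = 2.8 → Q' = 2.9608.
ΔQ = 3.2353 − 2.9608 = 0.2745; the wedge equals the tax, 2.8.
DWL = ½ × 0.2745 × 2.8 = 0.38.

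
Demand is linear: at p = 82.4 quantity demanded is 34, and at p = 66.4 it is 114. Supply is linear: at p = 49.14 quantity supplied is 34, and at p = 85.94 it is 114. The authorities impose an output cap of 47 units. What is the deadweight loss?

461.44

Demand slope = (66.4 − 82.4)/(114 − 34) = −0.2, so p = 89.2 − 0.2q.
Supply slope = (85.94 − 49.14)/(114 − 34) = 0.46, so p = 33.5 + 0.46q.
Competitive equilibrium: 89.2 − 0.2q = 33.5 + 0.46q → q* = 84.3939, p* = 72.3212.
At q = 47: demand price = 89.2 − 0.2·47 = 79.8; supply price = 33.5 + 0.46·47 = 55.12.
Δq = 84.3939 − 47 = 37.3939; wedge = 79.8 − 55.12 = 24.68.
Deadweight loss = ½ × 37.3939 × 24.68 = 461.44.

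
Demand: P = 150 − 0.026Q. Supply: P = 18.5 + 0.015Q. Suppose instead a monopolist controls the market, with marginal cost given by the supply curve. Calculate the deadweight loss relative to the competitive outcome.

31756.65

Competitive equilibrium: 150 − 0.026Q = 18.5 + 0.015Q → Q* = 3207.31707, P* = 66.60976.
Marginal revenue: MR = 150 − 0.052Q. Set MR = MC: 150 − 0.052Q = 18.5 + 0.015Q → Q_m = 1962.68657.
Price P_m = 150 − 0.026·1962.68657 = 98.97015; MC(Q_m) = 18.5 + 0.015·1962.68657 = 47.9403.
Competitive Q* = 3207.31707, so ΔQ = 1244.6305; wedge = 98.97015 − 47.9403 = 51.02985.
The triangle = ½ × 1244.6305 × 51.02985 = 31756.65.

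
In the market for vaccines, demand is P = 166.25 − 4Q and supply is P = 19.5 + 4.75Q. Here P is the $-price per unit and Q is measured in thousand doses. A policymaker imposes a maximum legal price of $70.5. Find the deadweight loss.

Competitive equilibrium: 166.25 − 4Q = 19.5 + 4.75Q → Q* = 16.7714, P* = 99.1643.
At the ceiling P = 70.5, quantity supplied = (70.5 − 19.5)/4.75 = 10.7368.
Willingness to pay at Q' = 10.7368: 166.25 − 4·10.7368 = 123.3028.
ΔQ = 16.7714 − 10.7368 = 6.0346; wedge = 123.3028 − 70.5 = 52.8028.
The triangle = ½ × 6.0346 × 52.8028 = $159.32 thousand.

$159.32 thousand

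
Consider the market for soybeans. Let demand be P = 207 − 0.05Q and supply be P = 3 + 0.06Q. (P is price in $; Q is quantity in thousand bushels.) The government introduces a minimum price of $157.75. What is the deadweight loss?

$41586.01 thousand

Competitive equilibrium: 207 − 0.05Q = 3 + 0.06Q → Q* = 1854.5455, P* = 114.2727.
At the floor P = 157.75, quantity demanded = (207 − 157.75)/0.05 = 985.
Sellers' marginal cost at Q' = 985: 3 + 0.06·985 = 62.1.
ΔQ = 1854.5455 − 985 = 869.5455; wedge = 157.75 − 62.1 = 95.65.
Welfare loss = ½ × 869.5455 × 95.65 = $41586.01 thousand.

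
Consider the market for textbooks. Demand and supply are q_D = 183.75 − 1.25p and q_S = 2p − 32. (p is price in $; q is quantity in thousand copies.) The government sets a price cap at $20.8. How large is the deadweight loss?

In inverse form: demand p = 147 − 0.8q, supply p = 16 + 0.5q.
Competitive equilibrium: 147 − 0.8q = 16 + 0.5q → q* = 100.7692, p* = 66.3846.
At the ceiling p = 20.8, quantity supplied = (20.8 − 16)/0.5 = 9.6.
Willingness to pay at q' = 9.6: 147 − 0.8·9.6 = 139.32.
Δq = 100.7692 − 9.6 = 91.1692; wedge = 139.32 − 20.8 = 118.52.
DWL = ½ × 91.1692 × 118.52 = $5402.69 thousand.

$5402.69 thousand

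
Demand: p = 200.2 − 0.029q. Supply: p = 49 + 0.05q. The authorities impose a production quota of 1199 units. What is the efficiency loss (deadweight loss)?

20189.10

Competitive equilibrium: 200.2 − 0.029q = 49 + 0.05q → q* = 1913.9241, p* = 144.6962.
At q = 1199: demand price = 200.2 − 0.029·1199 = 165.429; supply price = 49 + 0.05·1199 = 108.95.
Δq = 1913.9241 − 1199 = 714.9241; wedge = 165.429 − 108.95 = 56.479.
The triangle = ½ × 714.9241 × 56.479 = 20189.10.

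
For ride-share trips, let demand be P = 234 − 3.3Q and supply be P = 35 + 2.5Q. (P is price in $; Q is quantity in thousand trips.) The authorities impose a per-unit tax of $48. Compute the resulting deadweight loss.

$198.62 thousand

Competitive equilibrium: 234 − 3.3Q = 35 + 2.5Q → Q* = 34.3103, P* = 120.7759.
With the tax, the buyer price exceeds the seller price by 48: (234 − 3.3Q) − (35 + 2.5Q) = 48 → Q' = 26.0345.
ΔQ = 34.3103 − 26.0345 = 8.2758; the wedge equals the tax, 48.
Welfare loss = ½ × 8.2758 × 48 = $198.62 thousand.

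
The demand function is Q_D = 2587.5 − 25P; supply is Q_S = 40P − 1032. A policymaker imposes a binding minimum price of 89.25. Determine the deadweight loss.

22884.77

In inverse form: demand P = 103.5 − 0.04Q, supply P = 25.8 + 0.025Q.
Competitive equilibrium: 103.5 − 0.04Q = 25.8 + 0.025Q → Q* = 1195.38462, P* = 55.68462.
At the floor P = 89.25, quantity demanded = (103.5 − 89.25)/0.04 = 356.25.
Sellers' marginal cost at Q' = 356.25: 25.8 + 0.025·356.25 = 34.70625.
ΔQ = 1195.38462 − 356.25 = 839.13462; wedge = 89.25 − 34.70625 = 54.54375.
The triangle = ½ × 839.13462 × 54.54375 = 22884.77.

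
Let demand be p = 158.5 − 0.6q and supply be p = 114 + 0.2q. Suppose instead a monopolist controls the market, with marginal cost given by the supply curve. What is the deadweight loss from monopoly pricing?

Competitive equilibrium: 158.5 − 0.6q = 114 + 0.2q → q* = 55.625, p* = 125.125.
Marginal revenue: MR = 158.5 − 1.2q. Set MR = MC: 158.5 − 1.2q = 114 + 0.2q → q_m = 31.78571.
Price p_m = 158.5 − 0.6·31.78571 = 139.42857; MC(q_m) = 114 + 0.2·31.78571 = 120.35714.
Competitive q* = 55.625, so Δq = 23.83929; wedge = 139.42857 − 120.35714 = 19.07143.
DWL = ½ × 23.83929 × 19.07143 = 227.32.

227.32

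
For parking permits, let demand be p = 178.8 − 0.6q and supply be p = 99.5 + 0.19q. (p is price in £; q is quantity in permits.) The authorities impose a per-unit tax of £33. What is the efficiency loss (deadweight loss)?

Competitive equilibrium: 178.8 − 0.6q = 99.5 + 0.19q → q* = 100.3797, p* = 118.5722.
With the tax, the buyer price exceeds the seller price by 33: (178.8 − 0.6q) − (99.5 + 0.19q) = 33 → q' = 58.6076.
Δq = 100.3797 − 58.6076 = 41.7721; the wedge equals the tax, 33.
The triangle = ½ × 41.7721 × 33 = £689.24.

£689.24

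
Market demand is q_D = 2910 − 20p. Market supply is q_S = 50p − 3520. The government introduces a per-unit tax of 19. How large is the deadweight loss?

2578.57

In inverse form: demand p = 145.5 − 0.05q, supply p = 70.4 + 0.02q.
Competitive equilibrium: 145.5 − 0.05q = 70.4 + 0.02q → q* = 1072.8571, p* = 91.8571.
With the tax, the buyer price exceeds the seller price by 19: (145.5 − 0.05q) − (70.4 + 0.02q) = 19 → q' = 801.4286.
Δq = 1072.8571 − 801.4286 = 271.4285; the wedge equals the tax, 19.
The triangle = ½ × 271.4285 × 19 = 2578.57.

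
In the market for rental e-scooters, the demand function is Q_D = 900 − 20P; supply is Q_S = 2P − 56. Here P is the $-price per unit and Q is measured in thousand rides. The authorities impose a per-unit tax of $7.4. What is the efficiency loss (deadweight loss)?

$49.78 thousand

In inverse form: demand P = 45 − 0.05Q, supply P = 28 + 0.5Q.
Competitive equilibrium: 45 − 0.05Q = 28 + 0.5Q → Q* = 30.9091, P* = 43.4545.
With the tax, the buyer price exceeds the seller price by 7.4: (45 − 0.05Q) − (28 + 0.5Q) = 7.4 → Q' = 17.4545.
ΔQ = 30.9091 − 17.4545 = 13.4546; the wedge equals the tax, 7.4.
Deadweight loss = ½ × 13.4546 × 7.4 = $49.78 thousand.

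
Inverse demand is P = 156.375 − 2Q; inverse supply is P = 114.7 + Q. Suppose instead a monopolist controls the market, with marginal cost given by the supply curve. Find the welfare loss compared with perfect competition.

Competitive equilibrium: 156.375 − 2Q = 114.7 + Q → Q* = 13.89167, P* = 128.59167.
Marginal revenue: MR = 156.375 − 4Q. Set MR = MC: 156.375 − 4Q = 114.7 + Q → Q_m = 8.335.
Price P_m = 156.375 − 2·8.335 = 139.705; MC(Q_m) = 114.7 + 1·8.335 = 123.035.
Competitive Q* = 13.89167, so ΔQ = 5.55667; wedge = 139.705 − 123.035 = 16.67.
Welfare loss = ½ × 5.55667 × 16.67 = 46.31.

46.31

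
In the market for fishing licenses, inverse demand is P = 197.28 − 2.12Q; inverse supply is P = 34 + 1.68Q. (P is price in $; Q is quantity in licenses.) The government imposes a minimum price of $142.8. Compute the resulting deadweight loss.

$566.70

Competitive equilibrium: 197.28 − 2.12Q = 34 + 1.68Q → Q* = 42.9684, P* = 106.1869.
At the floor P = 142.8, quantity demanded = (197.28 − 142.8)/2.12 = 25.6981.
Sellers' marginal cost at Q' = 25.6981: 34 + 1.68·25.6981 = 77.1728.
ΔQ = 42.9684 − 25.6981 = 17.2703; wedge = 142.8 − 77.1728 = 65.6272.
Welfare loss = ½ × 17.2703 × 65.6272 = $566.70.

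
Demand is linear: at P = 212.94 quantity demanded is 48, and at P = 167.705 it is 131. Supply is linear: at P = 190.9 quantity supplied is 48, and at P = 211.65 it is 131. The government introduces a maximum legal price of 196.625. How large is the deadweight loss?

9.25

Demand slope = (167.705 − 212.94)/(131 − 48) = −0.545, so P = 239.1 − 0.545Q.
Supply slope = (211.65 − 190.9)/(131 − 48) = 0.25, so P = 178.9 + 0.25Q.
Competitive equilibrium: 239.1 − 0.545Q = 178.9 + 0.25Q → Q* = 75.7233, P* = 197.8308.
At the ceiling P = 196.625, quantity supplied = (196.625 − 178.9)/0.25 = 70.9.
Willingness to pay at Q' = 70.9: 239.1 − 0.545·70.9 = 200.4595.
ΔQ = 75.7233 − 70.9 = 4.8233; wedge = 200.4595 − 196.625 = 3.8345.
DWL = ½ × 4.8233 × 3.8345 = 9.25.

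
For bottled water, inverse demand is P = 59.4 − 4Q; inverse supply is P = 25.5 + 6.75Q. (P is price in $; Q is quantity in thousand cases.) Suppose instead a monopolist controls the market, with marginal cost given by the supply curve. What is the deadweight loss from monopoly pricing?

$3.93 thousand

Competitive equilibrium: 59.4 − 4Q = 25.5 + 6.75Q → Q* = 3.1535, P* = 46.786.
Marginal revenue: MR = 59.4 − 8Q. Set MR = MC: 59.4 − 8Q = 25.5 + 6.75Q → Q_m = 2.2983.
Price P_m = 59.4 − 4·2.2983 = 50.2068; MC(Q_m) = 25.5 + 6.75·2.2983 = 41.0135.
Competitive Q* = 3.1535, so ΔQ = 0.8552; wedge = 50.2068 − 41.0135 = 9.1933.
DWL = ½ × 0.8552 × 9.1933 = $3.93 thousand.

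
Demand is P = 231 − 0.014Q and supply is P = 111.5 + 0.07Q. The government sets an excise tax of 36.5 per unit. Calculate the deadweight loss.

Competitive equilibrium: 231 − 0.014Q = 111.5 + 0.07Q → Q* = 1422.619, P* = 211.0833.
With the tax, the buyer price exceeds the seller price by 36.5: (231 − 0.014Q) − (111.5 + 0.07Q) = 36.5 → Q' = 988.0952.
ΔQ = 1422.619 − 988.0952 = 434.5238; the wedge equals the tax, 36.5.
DWL = ½ × 434.5238 × 36.5 = 7930.06.

7930.06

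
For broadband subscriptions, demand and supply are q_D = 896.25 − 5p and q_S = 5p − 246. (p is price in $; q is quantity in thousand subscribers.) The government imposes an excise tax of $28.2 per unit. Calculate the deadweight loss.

In inverse form: demand p = 179.25 − 0.2q, supply p = 49.2 + 0.2q.
Competitive equilibrium: 179.25 − 0.2q = 49.2 + 0.2q → q* = 325.125, p* = 114.225.
With the tax, the buyer price exceeds the seller price by 28.2: (179.25 − 0.2q) − (49.2 + 0.2q) = 28.2 → q' = 254.625.
Δq = 325.125 − 254.625 = 70.5; the wedge equals the tax, 28.2.
Welfare loss = ½ × 70.5 × 28.2 = $994.05 thousand.

$994.05 thousand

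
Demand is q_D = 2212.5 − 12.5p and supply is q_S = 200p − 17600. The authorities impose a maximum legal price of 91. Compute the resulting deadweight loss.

In inverse form: demand p = 177 − 0.08q, supply p = 88 + 0.005q.
Competitive equilibrium: 177 − 0.08q = 88 + 0.005q → q* = 1047.0588, p* = 93.2353.
At the ceiling p = 91, quantity supplied = (91 − 88)/0.005 = 600.
Willingness to pay at q' = 600: 177 − 0.08·600 = 129.
Δq = 1047.0588 − 600 = 447.0588; wedge = 129 − 91 = 38.
DWL = ½ × 447.0588 × 38 = 8494.12.

8494.12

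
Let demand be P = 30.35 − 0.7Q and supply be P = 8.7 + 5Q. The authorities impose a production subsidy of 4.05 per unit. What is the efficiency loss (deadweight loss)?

1.44

Competitive equilibrium: 30.35 − 0.7Q = 8.7 + 5Q → Q* = 3.7982, P* = 27.6912.
The subsidy lowers effective supply by 4.05: P = 4.65 + 5Q.
New quantity: 30.35 − 0.7Q = 4.65 + 5Q → Q' = 4.5088.
Overproduction ΔQ = 4.5088 − 3.7982 = 0.7106; wedge = subsidy = 4.05.
Welfare loss = ½ × 0.7106 × 4.05 = 1.44.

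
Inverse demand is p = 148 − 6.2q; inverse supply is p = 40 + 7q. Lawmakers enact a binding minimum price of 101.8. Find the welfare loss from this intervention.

3.52

Competitive equilibrium: 148 − 6.2q = 40 + 7q → q* = 8.1818, p* = 97.2727.
At the floor p = 101.8, quantity demanded = (148 − 101.8)/6.2 = 7.4516.
Sellers' marginal cost at q' = 7.4516: 40 + 7·7.4516 = 92.1612.
Δq = 8.1818 − 7.4516 = 0.7302; wedge = 101.8 − 92.1612 = 9.6388.
Welfare loss = ½ × 0.7302 × 9.6388 = 3.52.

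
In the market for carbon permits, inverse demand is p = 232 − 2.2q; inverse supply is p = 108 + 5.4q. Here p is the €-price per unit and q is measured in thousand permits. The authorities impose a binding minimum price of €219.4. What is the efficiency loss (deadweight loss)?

Competitive equilibrium: 232 − 2.2q = 108 + 5.4q → q* = 16.3158, p* = 196.1053.
At the floor p = 219.4, quantity demanded = (232 − 219.4)/2.2 = 5.7273.
Sellers' marginal cost at q' = 5.7273: 108 + 5.4·5.7273 = 138.9274.
Δq = 16.3158 − 5.7273 = 10.5885; wedge = 219.4 − 138.9274 = 80.4726.
Deadweight loss = ½ × 10.5885 × 80.4726 = €426.04 thousand.

€426.04 thousand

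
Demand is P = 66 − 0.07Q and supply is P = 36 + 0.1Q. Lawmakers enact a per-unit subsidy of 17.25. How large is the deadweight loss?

Competitive equilibrium: 66 − 0.07Q = 36 + 0.1Q → Q* = 176.4706, P* = 53.6471.
The subsidy lowers effective supply by 17.25: P = 18.75 + 0.1Q.
New quantity: 66 − 0.07Q = 18.75 + 0.1Q → Q' = 277.9412.
Overproduction ΔQ = 277.9412 − 176.4706 = 101.4706; wedge = subsidy = 17.25.
The triangle = ½ × 101.4706 × 17.25 = 875.18.

875.18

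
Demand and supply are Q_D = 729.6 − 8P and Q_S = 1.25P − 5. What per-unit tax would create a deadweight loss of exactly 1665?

55.5

In inverse form: demand P = 91.2 − 0.125Q, supply P = 4 + 0.8Q.
Competitive equilibrium: 91.2 − 0.125Q = 4 + 0.8Q → Q* = 94.2703, P* = 79.4162.
A tax t gives ΔQ = t/0.925 and wedge t, so DWL = t²/1.85.
t²/1.85 = 1665 → t² = 3080.25 → t = 55.5.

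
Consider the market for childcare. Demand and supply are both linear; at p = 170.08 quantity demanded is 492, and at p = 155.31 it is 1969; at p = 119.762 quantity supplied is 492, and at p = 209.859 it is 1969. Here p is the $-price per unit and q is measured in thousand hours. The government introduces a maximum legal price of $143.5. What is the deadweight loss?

$3625.13 thousand

Demand slope = (155.31 − 170.08)/(1969 − 492) = −0.01, so p = 175 − 0.01q.
Supply slope = (209.859 − 119.762)/(1969 − 492) = 0.061, so p = 89.75 + 0.061q.
Competitive equilibrium: 175 − 0.01q = 89.75 + 0.061q → q* = 1200.7042, p* = 162.993.
At the ceiling p = 143.5, quantity supplied = (143.5 − 89.75)/0.061 = 881.1475.
Willingness to pay at q' = 881.1475: 175 − 0.01·881.1475 = 166.1885.
Δq = 1200.7042 − 881.1475 = 319.5567; wedge = 166.1885 − 143.5 = 22.6885.
The triangle = ½ × 319.5567 × 22.6885 = $3625.13 thousand.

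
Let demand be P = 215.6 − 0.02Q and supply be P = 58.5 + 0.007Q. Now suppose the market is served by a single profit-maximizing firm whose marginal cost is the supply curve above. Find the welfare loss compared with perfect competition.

Competitive equilibrium: 215.6 − 0.02Q = 58.5 + 0.007Q → Q* = 5818.518519, P* = 99.22963.
Marginal revenue: MR = 215.6 − 0.04Q. Set MR = MC: 215.6 − 0.04Q = 58.5 + 0.007Q → Q_m = 3342.553191.
Price P_m = 215.6 − 0.02·3342.553191 = 148.748936; MC(Q_m) = 58.5 + 0.007·3342.553191 = 81.897872.
Competitive Q* = 5818.518519, so ΔQ = 2475.965328; wedge = 148.748936 − 81.897872 = 66.851064.
Deadweight loss = ½ × 2475.965328 × 66.851064 = 82760.46.

82760.46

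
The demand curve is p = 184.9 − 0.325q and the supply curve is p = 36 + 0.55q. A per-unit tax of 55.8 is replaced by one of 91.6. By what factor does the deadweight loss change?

2.695

Competitive equilibrium: 184.9 − 0.325q = 36 + 0.55q → q* = 170.1714, p* = 129.5943.
For a per-unit tax t: Δq = t/0.875, so DWL = ½·t·(t/0.875) = t²/1.75.
At t = 55.8: DWL = 1779.223. At t = 91.6: DWL = 4794.606.
Ratio = (91.6/55.8)² = 2.695.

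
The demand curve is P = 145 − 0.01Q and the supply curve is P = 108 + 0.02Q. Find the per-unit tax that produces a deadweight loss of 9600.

24

Competitive equilibrium: 145 − 0.01Q = 108 + 0.02Q → Q* = 1233.3333, P* = 132.6667.
A tax t gives ΔQ = t/0.03 and wedge t, so DWL = t²/0.06.
t²/0.06 = 9600 → t² = 576 → t = 24.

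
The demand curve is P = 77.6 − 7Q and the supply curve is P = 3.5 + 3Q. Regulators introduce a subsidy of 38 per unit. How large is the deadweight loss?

72.20

Competitive equilibrium: 77.6 − 7Q = 3.5 + 3Q → Q* = 7.41, P* = 25.73.
The subsidy lowers effective supply by 38: P = 3Q − 34.5.
New quantity: 77.6 − 7Q = 3Q − 34.5 → Q' = 11.21.
Overproduction ΔQ = 11.21 − 7.41 = 3.8; wedge = subsidy = 38.
The triangle = ½ × 3.8 × 38 = 72.20.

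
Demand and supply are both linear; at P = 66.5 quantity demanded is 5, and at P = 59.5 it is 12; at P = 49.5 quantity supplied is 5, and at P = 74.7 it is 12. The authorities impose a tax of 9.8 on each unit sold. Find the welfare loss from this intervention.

Demand slope = (59.5 − 66.5)/(12 − 5) = −1, so P = 71.5 − Q.
Supply slope = (74.7 − 49.5)/(12 − 5) = 3.6, so P = 31.5 + 3.6Q.
Competitive equilibrium: 71.5 − Q = 31.5 + 3.6Q → Q* = 8.6957, P* = 62.8043.
With the tax, the buyer price exceeds the seller price by 9.8: (71.5 − Q) − (31.5 + 3.6Q) = 9.8 → Q' = 6.5652.
ΔQ = 8.6957 − 6.5652 = 2.1305; the wedge equals the tax, 9.8.
DWL = ½ × 2.1305 × 9.8 = 10.44.

10.44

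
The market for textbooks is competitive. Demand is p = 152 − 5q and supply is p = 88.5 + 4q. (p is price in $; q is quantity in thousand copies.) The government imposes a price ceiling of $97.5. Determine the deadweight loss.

$103.92 thousand

Competitive equilibrium: 152 − 5q = 88.5 + 4q → q* = 7.0556, p* = 116.7222.
At the ceiling p = 97.5, quantity supplied = (97.5 − 88.5)/4 = 2.25.
Willingness to pay at q' = 2.25: 152 − 5·2.25 = 140.75.
Δq = 7.0556 − 2.25 = 4.8056; wedge = 140.75 − 97.5 = 43.25.
Deadweight loss = ½ × 4.8056 × 43.25 = $103.92 thousand.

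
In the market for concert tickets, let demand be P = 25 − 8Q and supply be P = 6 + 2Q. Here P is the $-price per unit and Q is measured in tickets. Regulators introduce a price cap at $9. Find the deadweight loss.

Competitive equilibrium: 25 − 8Q = 6 + 2Q → Q* = 1.9, P* = 9.8.
At the ceiling P = 9, quantity supplied = (9 − 6)/2 = 1.5.
Willingness to pay at Q' = 1.5: 25 − 8·1.5 = 13.
ΔQ = 1.9 − 1.5 = 0.4; wedge = 13 − 9 = 4.
The triangle = ½ × 0.4 × 4 = $0.80.

$0.80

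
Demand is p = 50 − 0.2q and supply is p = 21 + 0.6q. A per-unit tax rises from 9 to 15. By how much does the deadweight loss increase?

Competitive equilibrium: 50 − 0.2q = 21 + 0.6q → q* = 36.25, p* = 42.75.
For a per-unit tax t: Δq = t/0.8, so DWL = ½·t·(t/0.8) = t²/1.6.
At t = 9: DWL = 50.625. At t = 15: DWL = 140.625.
Increase = 140.625 − 50.625 = 90.

90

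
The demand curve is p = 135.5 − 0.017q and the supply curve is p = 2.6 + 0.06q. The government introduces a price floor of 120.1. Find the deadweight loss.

25893.19

Competitive equilibrium: 135.5 − 0.017q = 2.6 + 0.06q → q* = 1725.97403, p* = 106.15844.
At the floor p = 120.1, quantity demanded = (135.5 − 120.1)/0.017 = 905.88235.
Sellers' marginal cost at q' = 905.88235: 2.6 + 0.06·905.88235 = 56.95294.
Δq = 1725.97403 − 905.88235 = 820.09168; wedge = 120.1 − 56.95294 = 63.14706.
The triangle = ½ × 820.09168 × 63.14706 = 25893.19.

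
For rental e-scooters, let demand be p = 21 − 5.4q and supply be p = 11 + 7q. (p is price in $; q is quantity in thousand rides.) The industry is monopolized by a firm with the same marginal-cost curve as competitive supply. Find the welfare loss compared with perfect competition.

Competitive equilibrium: 21 − 5.4q = 11 + 7q → q* = 0.8065, p* = 16.6452.
Marginal revenue: MR = 21 − 10.8q. Set MR = MC: 21 − 10.8q = 11 + 7q → q_m = 0.5618.
Price p_m = 21 − 5.4·0.5618 = 17.9663; MC(q_m) = 11 + 7·0.5618 = 14.9326.
Competitive q* = 0.8065, so Δq = 0.2447; wedge = 17.9663 − 14.9326 = 3.0337.
DWL = ½ × 0.2447 × 3.0337 = $0.37 thousand.

$0.37 thousand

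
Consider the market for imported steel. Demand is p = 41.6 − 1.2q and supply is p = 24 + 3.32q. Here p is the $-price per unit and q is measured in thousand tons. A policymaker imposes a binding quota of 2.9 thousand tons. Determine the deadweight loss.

$2.23 thousand

Competitive equilibrium: 41.6 − 1.2q = 24 + 3.32q → q* = 3.8938, p* = 36.9274.
At q = 2.9: demand price = 41.6 − 1.2·2.9 = 38.12; supply price = 24 + 3.32·2.9 = 33.628.
Δq = 3.8938 − 2.9 = 0.9938; wedge = 38.12 − 33.628 = 4.492.
Welfare loss = ½ × 0.9938 × 4.492 = $2.23 thousand.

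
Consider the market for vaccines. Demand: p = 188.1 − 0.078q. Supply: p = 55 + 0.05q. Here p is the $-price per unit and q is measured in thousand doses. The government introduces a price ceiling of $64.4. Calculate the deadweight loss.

$46440.82 thousand

Competitive equilibrium: 188.1 − 0.078q = 55 + 0.05q → q* = 1039.8438, p* = 106.9922.
At the ceiling p = 64.4, quantity supplied = (64.4 − 55)/0.05 = 188.
Willingness to pay at q' = 188: 188.1 − 0.078·188 = 173.436.
Δq = 1039.8438 − 188 = 851.8438; wedge = 173.436 − 64.4 = 109.036.
Deadweight loss = ½ × 851.8438 × 109.036 = $46440.82 thousand.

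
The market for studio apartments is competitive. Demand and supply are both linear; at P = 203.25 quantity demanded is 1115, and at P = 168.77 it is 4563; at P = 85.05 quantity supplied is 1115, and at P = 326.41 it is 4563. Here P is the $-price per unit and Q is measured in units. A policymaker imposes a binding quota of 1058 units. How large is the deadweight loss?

Demand slope = (168.77 − 203.25)/(4563 − 1115) = −0.01, so P = 214.4 − 0.01Q.
Supply slope = (326.41 − 85.05)/(4563 − 1115) = 0.07, so P = 7 + 0.07Q.
Competitive equilibrium: 214.4 − 0.01Q = 7 + 0.07Q → Q* = 2592.5, P* = 188.475.
At Q = 1058: demand price = 214.4 − 0.01·1058 = 203.82; supply price = 7 + 0.07·1058 = 81.06.
ΔQ = 2592.5 − 1058 = 1534.5; wedge = 203.82 − 81.06 = 122.76.
Deadweight loss = ½ × 1534.5 × 122.76 = $94187.61.

$94187.61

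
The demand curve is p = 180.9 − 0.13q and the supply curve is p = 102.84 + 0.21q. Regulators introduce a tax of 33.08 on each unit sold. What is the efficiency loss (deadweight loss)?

Competitive equilibrium: 180.9 − 0.13q = 102.84 + 0.21q → q* = 229.5882, p* = 151.0535.
With the tax, the buyer price exceeds the seller price by 33.08: (180.9 − 0.13q) − (102.84 + 0.21q) = 33.08 → q' = 132.2941.
Δq = 229.5882 − 132.2941 = 97.2941; the wedge equals the tax, 33.08.
DWL = ½ × 97.2941 × 33.08 = 1609.24.

1609.24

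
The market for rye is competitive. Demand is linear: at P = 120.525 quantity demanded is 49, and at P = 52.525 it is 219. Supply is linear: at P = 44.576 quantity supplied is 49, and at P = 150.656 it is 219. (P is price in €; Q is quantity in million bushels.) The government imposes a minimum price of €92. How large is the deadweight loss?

Demand slope = (52.525 − 120.525)/(219 − 49) = −0.4, so P = 140.125 − 0.4Q.
Supply slope = (150.656 − 44.576)/(219 − 49) = 0.624, so P = 14 + 0.624Q.
Competitive equilibrium: 140.125 − 0.4Q = 14 + 0.624Q → Q* = 123.1689, P* = 90.8574.
At the floor P = 92, quantity demanded = (140.125 − 92)/0.4 = 120.3125.
Sellers' marginal cost at Q' = 120.3125: 14 + 0.624·120.3125 = 89.075.
ΔQ = 123.1689 − 120.3125 = 2.8564; wedge = 92 − 89.075 = 2.925.
DWL = ½ × 2.8564 × 2.925 = €4.18 million.

€4.18 million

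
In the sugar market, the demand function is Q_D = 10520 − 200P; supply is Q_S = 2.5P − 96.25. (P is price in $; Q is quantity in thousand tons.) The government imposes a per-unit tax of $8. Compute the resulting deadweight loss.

In inverse form: demand P = 52.6 − 0.005Q, supply P = 38.5 + 0.4Q.
Competitive equilibrium: 52.6 − 0.005Q = 38.5 + 0.4Q → Q* = 34.8148, P* = 52.4259.
With the tax, the buyer price exceeds the seller price by 8: (52.6 − 0.005Q) − (38.5 + 0.4Q) = 8 → Q' = 15.0617.
ΔQ = 34.8148 − 15.0617 = 19.7531; the wedge equals the tax, 8.
Welfare loss = ½ × 19.7531 × 8 = $79.01 thousand.

$79.01 thousand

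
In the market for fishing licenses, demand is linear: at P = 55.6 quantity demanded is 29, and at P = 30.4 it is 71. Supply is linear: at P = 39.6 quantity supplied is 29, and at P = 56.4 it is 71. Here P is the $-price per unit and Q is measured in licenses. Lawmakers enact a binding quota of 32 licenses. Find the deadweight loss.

$84.50

Demand slope = (30.4 − 55.6)/(71 − 29) = −0.6, so P = 73 − 0.6Q.
Supply slope = (56.4 − 39.6)/(71 − 29) = 0.4, so P = 28 + 0.4Q.
Competitive equilibrium: 73 − 0.6Q = 28 + 0.4Q → Q* = 45, P* = 46.
At Q = 32: demand price = 73 − 0.6·32 = 53.8; supply price = 28 + 0.4·32 = 40.8.
ΔQ = 45 − 32 = 13; wedge = 53.8 − 40.8 = 13.
Deadweight loss = ½ × 13 × 13 = $84.50.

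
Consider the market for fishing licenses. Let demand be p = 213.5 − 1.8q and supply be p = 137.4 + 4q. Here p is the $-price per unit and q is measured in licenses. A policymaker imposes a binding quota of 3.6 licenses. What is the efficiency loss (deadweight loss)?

Competitive equilibrium: 213.5 − 1.8q = 137.4 + 4q → q* = 13.1207, p* = 189.8828.
At q = 3.6: demand price = 213.5 − 1.8·3.6 = 207.02; supply price = 137.4 + 4·3.6 = 151.8.
Δq = 13.1207 − 3.6 = 9.5207; wedge = 207.02 − 151.8 = 55.22.
Welfare loss = ½ × 9.5207 × 55.22 = $262.87.

$262.87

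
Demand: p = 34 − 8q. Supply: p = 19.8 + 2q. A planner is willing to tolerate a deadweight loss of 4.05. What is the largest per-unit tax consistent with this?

Competitive equilibrium: 34 − 8q = 19.8 + 2q → q* = 1.42, p* = 22.64.
A tax t gives Δq = t/10 and wedge t, so DWL = t²/20.
t²/20 = 4.05 → t² = 81 → t = 9.

9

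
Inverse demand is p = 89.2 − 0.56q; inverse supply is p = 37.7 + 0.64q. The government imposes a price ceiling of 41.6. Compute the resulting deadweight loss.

Competitive equilibrium: 89.2 − 0.56q = 37.7 + 0.64q → q* = 42.9167, p* = 65.1667.
At the ceiling p = 41.6, quantity supplied = (41.6 − 37.7)/0.64 = 6.0938.
Willingness to pay at q' = 6.0938: 89.2 − 0.56·6.0938 = 85.7875.
Δq = 42.9167 − 6.0938 = 36.8229; wedge = 85.7875 − 41.6 = 44.1875.
Deadweight loss = ½ × 36.8229 × 44.1875 = 813.56.

813.56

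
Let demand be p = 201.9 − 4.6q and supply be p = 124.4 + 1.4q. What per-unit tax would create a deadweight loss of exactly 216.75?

51

Competitive equilibrium: 201.9 − 4.6q = 124.4 + 1.4q → q* = 12.9167, p* = 142.4833.
A tax t gives Δq = t/6 and wedge t, so DWL = t²/12.
t²/12 = 216.75 → t² = 2601 → t = 51.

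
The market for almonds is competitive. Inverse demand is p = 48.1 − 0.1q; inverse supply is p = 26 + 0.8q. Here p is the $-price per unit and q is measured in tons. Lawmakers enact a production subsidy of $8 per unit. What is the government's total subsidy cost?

Competitive equilibrium: 48.1 − 0.1q = 26 + 0.8q → q* = 24.5556, p* = 45.6444.
The subsidy lowers effective supply by 8: p = 18 + 0.8q.
New quantity: 48.1 − 0.1q = 18 + 0.8q → q' = 33.4444.
Total subsidy cost = 8 × 33.4444 = $267.56.

$267.56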